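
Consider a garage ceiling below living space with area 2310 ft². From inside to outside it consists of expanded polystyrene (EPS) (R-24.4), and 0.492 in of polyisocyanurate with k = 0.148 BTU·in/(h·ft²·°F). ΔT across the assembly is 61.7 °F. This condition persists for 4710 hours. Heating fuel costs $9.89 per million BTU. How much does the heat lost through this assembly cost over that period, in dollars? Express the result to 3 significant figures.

0.492/0.148 = 3.324
R_total = 24.4 + 3.324 = 27.72 ft²·°F·h/BTU
Q = 2310 × 61.7 / 27.72 = 5141 BTU/h
E = 5141 × 4710 = 24210000 BTU
Cost = 24210000/10⁶ × 9.89 = $239.5

239 dollars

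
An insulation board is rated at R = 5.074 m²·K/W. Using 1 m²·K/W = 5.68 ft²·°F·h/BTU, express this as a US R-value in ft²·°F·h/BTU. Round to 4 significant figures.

R_US = 5.074 × 5.68 = 28.82

28.82 ft²·°F·h/BTU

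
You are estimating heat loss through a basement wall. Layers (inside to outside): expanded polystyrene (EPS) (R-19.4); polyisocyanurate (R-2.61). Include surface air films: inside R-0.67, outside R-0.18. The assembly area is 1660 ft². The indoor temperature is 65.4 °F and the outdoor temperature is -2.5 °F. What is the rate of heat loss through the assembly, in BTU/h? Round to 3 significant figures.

R_total = 0.67 + 19.4 + 2.61 + 0.18 = 22.86 ft²·°F·h/BTU
Q = A·ΔT/R = 1660 × (65.4 − (-2.5)) / 22.86 = 4931 BTU/h

4930 BTU/h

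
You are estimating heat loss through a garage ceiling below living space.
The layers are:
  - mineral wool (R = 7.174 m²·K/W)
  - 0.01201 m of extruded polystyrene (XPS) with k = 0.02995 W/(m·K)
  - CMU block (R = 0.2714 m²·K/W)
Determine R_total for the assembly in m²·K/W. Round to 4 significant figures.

0.01201/0.02995 = 0.401
R_total = 7.174 + 0.401 + 0.2714 = 7.8464 m²·K/W

7.846 m²·K/W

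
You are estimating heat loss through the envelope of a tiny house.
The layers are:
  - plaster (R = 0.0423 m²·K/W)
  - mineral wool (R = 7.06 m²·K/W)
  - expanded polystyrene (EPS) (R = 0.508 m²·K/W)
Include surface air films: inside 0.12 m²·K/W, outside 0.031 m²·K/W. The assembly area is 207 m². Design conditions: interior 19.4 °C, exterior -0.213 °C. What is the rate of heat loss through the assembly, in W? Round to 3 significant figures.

R_total = 0.12 + 0.0423 + 7.06 + 0.508 + 0.031 = 7.761 m²·K/W
Q = A·ΔT/R = 207 × (19.4 − (-0.213)) / 7.761 = 523.1 W

523 W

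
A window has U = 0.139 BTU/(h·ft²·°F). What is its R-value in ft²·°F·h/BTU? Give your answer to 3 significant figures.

7.19 ft²·°F·h/BTU

R = 1/U = 1/0.139 = 7.194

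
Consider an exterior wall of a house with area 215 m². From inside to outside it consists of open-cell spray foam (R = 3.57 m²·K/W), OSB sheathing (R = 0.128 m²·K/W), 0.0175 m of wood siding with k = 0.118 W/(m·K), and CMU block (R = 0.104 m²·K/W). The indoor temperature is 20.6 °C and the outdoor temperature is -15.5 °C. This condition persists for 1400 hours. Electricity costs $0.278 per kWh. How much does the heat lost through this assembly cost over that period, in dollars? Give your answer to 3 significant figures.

765 dollars

0.0175/0.118 = 0.1483
R_total = 3.57 + 0.128 + 0.1483 + 0.104 = 3.95 m²·K/W
Q = 215 × (20.6 − (-15.5)) / 3.95 = 1965 W
E = 1965 W × 1400 h / 1000 = 2751 kWh
Cost = 2751 × 0.278 = $764.7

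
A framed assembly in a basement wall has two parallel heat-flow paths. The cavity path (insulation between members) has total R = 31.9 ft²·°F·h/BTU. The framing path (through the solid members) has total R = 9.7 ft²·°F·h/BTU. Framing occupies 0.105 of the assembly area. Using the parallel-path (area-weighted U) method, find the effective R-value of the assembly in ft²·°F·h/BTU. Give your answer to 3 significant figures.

25.7 ft²·°F·h/BTU

U_eff = 0.895/31.9 + 0.105/9.7 = 0.02806 + 0.01082 = 0.03888
R_eff = 1/U_eff = 25.72 ft²·°F·h/BTU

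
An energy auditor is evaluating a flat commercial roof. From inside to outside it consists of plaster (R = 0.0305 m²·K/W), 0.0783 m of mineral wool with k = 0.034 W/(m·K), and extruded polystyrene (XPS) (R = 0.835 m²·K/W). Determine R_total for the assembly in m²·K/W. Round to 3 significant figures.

3.17 m²·K/W

0.0783/0.034 = 2.303
R_total = 0.0305 + 2.303 + 0.835 = 3.168 m²·K/W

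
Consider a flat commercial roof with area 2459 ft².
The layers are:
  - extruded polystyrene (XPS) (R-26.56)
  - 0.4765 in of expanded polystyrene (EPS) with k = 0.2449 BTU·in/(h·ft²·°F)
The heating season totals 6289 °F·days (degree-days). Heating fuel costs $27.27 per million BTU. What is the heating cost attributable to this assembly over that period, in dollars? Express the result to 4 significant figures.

355.1 dollars

0.4765/0.2449 = 1.9457
R_total = 26.56 + 1.9457 = 28.506 ft²·°F·h/BTU
E = A × HDD × 24 / R = 2459 × 6289 × 24 / 28.506 = 13020000 BTU
Cost = 13020000/10⁶ × 27.27 = $355.06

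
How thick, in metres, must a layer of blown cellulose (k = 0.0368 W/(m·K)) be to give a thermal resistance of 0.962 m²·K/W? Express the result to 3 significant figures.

L = R·k = 0.962 × 0.0368 = 0.0354 m

0.0354 m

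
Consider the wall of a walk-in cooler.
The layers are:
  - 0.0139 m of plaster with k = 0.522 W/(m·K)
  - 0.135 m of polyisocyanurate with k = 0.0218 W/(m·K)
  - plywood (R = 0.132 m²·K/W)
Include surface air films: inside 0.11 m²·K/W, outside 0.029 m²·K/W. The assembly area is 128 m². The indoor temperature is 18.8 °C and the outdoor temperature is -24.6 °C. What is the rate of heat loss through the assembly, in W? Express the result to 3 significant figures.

0.0139/0.522 = 0.02663
0.135/0.0218 = 6.193
R_total = 0.11 + 0.02663 + 6.193 + 0.132 + 0.029 = 6.49 m²·K/W
Q = A·ΔT/R = 128 × (18.8 − (-24.6)) / 6.49 = 855.9 W

856 W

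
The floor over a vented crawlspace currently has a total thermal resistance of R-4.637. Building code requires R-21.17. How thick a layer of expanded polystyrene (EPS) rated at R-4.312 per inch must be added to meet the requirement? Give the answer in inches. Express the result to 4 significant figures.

ΔR = 21.17 − 4.637 = 16.533 ft²·°F·h/BTU
L = ΔR / (R/in) = 16.533/4.312 = 3.8342 in

3.834 in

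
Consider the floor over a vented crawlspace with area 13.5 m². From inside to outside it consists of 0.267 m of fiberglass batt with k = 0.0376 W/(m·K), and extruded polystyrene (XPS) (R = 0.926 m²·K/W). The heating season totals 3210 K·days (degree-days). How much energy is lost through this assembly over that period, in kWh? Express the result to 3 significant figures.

0.267/0.0376 = 7.101
R_total = 7.101 + 0.926 = 8.027 m²·K/W
E = A × HDD × 24 / R / 1000 = 13.5 × 3210 × 24 / 8.027 / 1000 = 129.6 kWh

130 kWh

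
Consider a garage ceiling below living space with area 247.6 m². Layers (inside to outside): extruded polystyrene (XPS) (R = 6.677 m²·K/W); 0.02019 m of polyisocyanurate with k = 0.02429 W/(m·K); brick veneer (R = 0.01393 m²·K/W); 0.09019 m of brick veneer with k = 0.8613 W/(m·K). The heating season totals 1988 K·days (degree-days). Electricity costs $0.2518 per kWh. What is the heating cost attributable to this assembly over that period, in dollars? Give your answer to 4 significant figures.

390.0 dollars

0.02019/0.02429 = 0.83121
0.09019/0.8613 = 0.10471
R_total = 6.677 + 0.83121 + 0.01393 + 0.10471 = 7.6269 m²·K/W
E = A × HDD × 24 / R / 1000 = 247.6 × 1988 × 24 / 7.6269 / 1000 = 1548.9 kWh
Cost = 1548.9 × 0.2518 = $390.02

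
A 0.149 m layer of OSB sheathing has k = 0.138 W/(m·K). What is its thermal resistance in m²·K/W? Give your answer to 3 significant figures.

1.08 m²·K/W

R = L/k = 0.149/0.138 = 1.08 m²·K/W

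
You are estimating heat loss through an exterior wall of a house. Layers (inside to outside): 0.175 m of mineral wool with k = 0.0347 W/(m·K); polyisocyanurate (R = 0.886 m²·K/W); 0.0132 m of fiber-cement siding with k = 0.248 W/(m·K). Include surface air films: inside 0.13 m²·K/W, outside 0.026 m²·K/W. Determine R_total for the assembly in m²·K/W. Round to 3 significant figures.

6.14 m²·K/W

0.175/0.0347 = 5.043
0.0132/0.248 = 0.05323
R_total = 0.13 + 5.043 + 0.886 + 0.05323 + 0.026 = 6.138 m²·K/W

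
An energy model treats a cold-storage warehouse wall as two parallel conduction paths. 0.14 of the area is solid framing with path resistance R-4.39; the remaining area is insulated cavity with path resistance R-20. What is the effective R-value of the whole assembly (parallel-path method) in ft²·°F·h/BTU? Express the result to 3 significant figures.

U_eff = 0.86/20 + 0.14/4.39 = 0.043 + 0.03189 = 0.07489
R_eff = 1/U_eff = 13.35 ft²·°F·h/BTU

13.4 ft²·°F·h/BTU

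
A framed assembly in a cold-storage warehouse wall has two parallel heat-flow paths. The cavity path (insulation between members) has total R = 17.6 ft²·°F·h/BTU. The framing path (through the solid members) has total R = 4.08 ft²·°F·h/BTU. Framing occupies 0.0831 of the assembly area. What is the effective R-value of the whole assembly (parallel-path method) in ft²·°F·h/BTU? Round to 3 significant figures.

13.8 ft²·°F·h/BTU

U_eff = 0.9169/17.6 + 0.0831/4.08 = 0.0521 + 0.02037 = 0.07246
R_eff = 1/U_eff = 13.8 ft²·°F·h/BTU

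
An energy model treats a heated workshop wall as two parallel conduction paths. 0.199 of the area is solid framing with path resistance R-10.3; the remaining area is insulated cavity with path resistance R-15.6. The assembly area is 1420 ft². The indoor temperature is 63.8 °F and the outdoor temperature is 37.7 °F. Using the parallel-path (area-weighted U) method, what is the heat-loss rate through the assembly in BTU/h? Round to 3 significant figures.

2620 BTU/h

U_eff = 0.801/15.6 + 0.199/10.3 = 0.05135 + 0.01932 = 0.07067
R_eff = 1/U_eff = 14.15 ft²·°F·h/BTU
Q = 1420 × (63.8 − 37.7) / 14.15 = 2619 BTU/h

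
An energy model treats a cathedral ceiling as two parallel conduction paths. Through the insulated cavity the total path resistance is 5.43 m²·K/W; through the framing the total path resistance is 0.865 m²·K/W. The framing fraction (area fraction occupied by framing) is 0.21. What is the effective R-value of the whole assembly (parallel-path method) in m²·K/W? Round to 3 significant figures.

U_eff = 0.79/5.43 + 0.21/0.865 = 0.1455 + 0.2428 = 0.3883
R_eff = 1/U_eff = 2.576 m²·K/W

2.58 m²·K/W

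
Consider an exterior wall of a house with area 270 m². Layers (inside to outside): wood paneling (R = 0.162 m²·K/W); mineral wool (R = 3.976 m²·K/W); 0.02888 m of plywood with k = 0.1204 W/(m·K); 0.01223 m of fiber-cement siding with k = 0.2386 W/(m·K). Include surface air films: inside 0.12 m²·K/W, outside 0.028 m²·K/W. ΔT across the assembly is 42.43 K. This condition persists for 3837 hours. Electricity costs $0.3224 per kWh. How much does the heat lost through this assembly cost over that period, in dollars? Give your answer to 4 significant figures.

0.02888/0.1204 = 0.23987
0.01223/0.2386 = 0.051257
R_total = 0.12 + 0.162 + 3.976 + 0.23987 + 0.051257 + 0.028 = 4.5771 m²·K/W
Q = 270 × 42.43 / 4.5771 = 2502.9 W
E = 2502.9 W × 3837 h / 1000 = 9603.6 kWh
Cost = 9603.6 × 0.3224 = $3096.2

3096 dollars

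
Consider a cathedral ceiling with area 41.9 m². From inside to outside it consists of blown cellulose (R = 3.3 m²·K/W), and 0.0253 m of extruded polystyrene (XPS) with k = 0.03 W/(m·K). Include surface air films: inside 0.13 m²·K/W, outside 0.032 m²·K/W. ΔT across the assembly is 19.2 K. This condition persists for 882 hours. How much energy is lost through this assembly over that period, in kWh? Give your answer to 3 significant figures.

165 kWh

0.0253/0.03 = 0.8433
R_total = 0.13 + 3.3 + 0.8433 + 0.032 = 4.305 m²·K/W
Q = 41.9 × 19.2 / 4.305 = 186.9 W
E = 186.9 W × 882 h / 1000 = 164.8 kWh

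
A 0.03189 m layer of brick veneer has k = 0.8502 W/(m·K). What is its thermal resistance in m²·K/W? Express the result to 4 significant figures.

0.03751 m²·K/W

R = L/k = 0.03189/0.8502 = 0.037509 m²·K/W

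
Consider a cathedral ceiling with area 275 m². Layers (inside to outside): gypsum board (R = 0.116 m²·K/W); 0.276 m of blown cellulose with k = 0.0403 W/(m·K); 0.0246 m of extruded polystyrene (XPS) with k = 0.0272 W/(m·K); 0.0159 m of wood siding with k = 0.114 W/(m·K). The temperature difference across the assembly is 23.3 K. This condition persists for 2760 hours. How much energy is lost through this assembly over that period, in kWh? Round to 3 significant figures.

2210 kWh

0.276/0.0403 = 6.849
0.0246/0.0272 = 0.9044
0.0159/0.114 = 0.1395
R_total = 0.116 + 6.849 + 0.9044 + 0.1395 = 8.009 m²·K/W
Q = 275 × 23.3 / 8.009 = 800.1 W
E = 800.1 W × 2760 h / 1000 = 2208 kWh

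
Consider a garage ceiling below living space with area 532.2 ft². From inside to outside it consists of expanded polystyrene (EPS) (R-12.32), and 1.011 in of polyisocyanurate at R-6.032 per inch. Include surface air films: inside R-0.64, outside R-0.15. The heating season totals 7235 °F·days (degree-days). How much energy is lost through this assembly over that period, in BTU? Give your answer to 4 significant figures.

1.011 × 6.032 = 6.0984
R_total = 0.64 + 12.32 + 6.0984 + 0.15 = 19.208 ft²·°F·h/BTU
E = A × HDD × 24 / R = 532.2 × 7235 × 24 / 19.208 = 4811000 BTU

4811000 BTU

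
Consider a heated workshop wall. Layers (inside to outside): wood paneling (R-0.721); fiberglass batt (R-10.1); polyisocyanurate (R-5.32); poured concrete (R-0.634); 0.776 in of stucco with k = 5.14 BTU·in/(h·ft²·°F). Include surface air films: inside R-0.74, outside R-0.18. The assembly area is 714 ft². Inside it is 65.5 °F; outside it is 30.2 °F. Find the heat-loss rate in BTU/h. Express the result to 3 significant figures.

0.776/5.14 = 0.151
R_total = 0.74 + 0.721 + 10.1 + 5.32 + 0.634 + 0.151 + 0.18 = 17.85 ft²·°F·h/BTU
Q = A·ΔT/R = 714 × (65.5 − 30.2) / 17.85 = 1412 BTU/h

1410 BTU/h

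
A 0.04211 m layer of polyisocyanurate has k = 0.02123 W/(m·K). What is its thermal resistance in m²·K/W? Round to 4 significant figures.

R = L/k = 0.04211/0.02123 = 1.9835 m²·K/W

1.984 m²·K/W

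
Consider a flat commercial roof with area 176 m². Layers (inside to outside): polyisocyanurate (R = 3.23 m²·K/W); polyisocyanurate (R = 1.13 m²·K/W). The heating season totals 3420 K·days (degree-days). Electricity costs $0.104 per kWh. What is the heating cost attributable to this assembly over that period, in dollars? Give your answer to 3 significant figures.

345 dollars

R_total = 3.23 + 1.13 = 4.36 m²·K/W
E = A × HDD × 24 / R / 1000 = 176 × 3420 × 24 / 4.36 / 1000 = 3313 kWh
Cost = 3313 × 0.104 = $344.6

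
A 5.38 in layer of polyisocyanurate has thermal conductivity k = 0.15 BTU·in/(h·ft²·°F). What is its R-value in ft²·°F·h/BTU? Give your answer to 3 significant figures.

35.9 ft²·°F·h/BTU

R = L/k = 5.38/0.15 = 35.87 ft²·°F·h/BTU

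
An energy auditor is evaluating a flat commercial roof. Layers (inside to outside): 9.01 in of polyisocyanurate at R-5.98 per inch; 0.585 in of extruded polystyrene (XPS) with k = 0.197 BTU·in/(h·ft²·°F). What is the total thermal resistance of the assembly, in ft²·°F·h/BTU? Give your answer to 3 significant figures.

9.01 × 5.98 = 53.88
0.585/0.197 = 2.97
R_total = 53.88 + 2.97 = 56.85 ft²·°F·h/BTU

56.8 ft²·°F·h/BTU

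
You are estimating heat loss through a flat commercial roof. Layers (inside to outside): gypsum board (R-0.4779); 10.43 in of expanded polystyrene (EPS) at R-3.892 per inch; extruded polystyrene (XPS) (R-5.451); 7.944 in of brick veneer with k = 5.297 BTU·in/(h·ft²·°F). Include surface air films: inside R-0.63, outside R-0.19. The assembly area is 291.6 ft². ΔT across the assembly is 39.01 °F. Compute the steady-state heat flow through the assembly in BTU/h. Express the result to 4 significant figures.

232.9 BTU/h

10.43 × 3.892 = 40.594
7.944/5.297 = 1.4997
R_total = 0.63 + 0.4779 + 40.594 + 5.451 + 1.4997 + 0.19 = 48.842 ft²·°F·h/BTU
Q = A·ΔT/R = 291.6 × 39.01 / 48.842 = 232.9 BTU/h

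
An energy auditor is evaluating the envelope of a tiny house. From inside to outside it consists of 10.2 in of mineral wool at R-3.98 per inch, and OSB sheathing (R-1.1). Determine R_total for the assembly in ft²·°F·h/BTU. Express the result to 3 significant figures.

41.7 ft²·°F·h/BTU

10.2 × 3.98 = 40.6
R_total = 40.6 + 1.1 = 41.7 ft²·°F·h/BTU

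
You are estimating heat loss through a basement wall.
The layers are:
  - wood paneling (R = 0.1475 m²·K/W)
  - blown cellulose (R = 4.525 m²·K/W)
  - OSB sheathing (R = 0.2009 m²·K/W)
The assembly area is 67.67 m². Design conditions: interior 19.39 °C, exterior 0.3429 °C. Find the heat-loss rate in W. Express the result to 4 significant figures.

R_total = 0.1475 + 4.525 + 0.2009 = 4.8734 m²·K/W
Q = A·ΔT/R = 67.67 × (19.39 − 0.3429) / 4.8734 = 264.48 W

264.5 W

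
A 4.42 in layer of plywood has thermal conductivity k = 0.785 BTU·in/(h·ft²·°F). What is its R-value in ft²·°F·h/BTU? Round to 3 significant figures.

5.63 ft²·°F·h/BTU

R = L/k = 4.42/0.785 = 5.631 ft²·°F·h/BTU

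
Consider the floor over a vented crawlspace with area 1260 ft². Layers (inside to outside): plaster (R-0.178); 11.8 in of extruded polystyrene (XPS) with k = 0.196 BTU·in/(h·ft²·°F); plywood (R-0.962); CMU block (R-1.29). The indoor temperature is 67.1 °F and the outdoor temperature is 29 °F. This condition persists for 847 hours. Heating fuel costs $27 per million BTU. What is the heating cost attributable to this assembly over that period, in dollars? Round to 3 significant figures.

11.8/0.196 = 60.2
R_total = 0.178 + 60.2 + 0.962 + 1.29 = 62.63 ft²·°F·h/BTU
Q = 1260 × (67.1 − 29) / 62.63 = 766.5 BTU/h
E = 766.5 × 847 = 649200 BTU
Cost = 649200/10⁶ × 27 = $17.53

17.5 dollars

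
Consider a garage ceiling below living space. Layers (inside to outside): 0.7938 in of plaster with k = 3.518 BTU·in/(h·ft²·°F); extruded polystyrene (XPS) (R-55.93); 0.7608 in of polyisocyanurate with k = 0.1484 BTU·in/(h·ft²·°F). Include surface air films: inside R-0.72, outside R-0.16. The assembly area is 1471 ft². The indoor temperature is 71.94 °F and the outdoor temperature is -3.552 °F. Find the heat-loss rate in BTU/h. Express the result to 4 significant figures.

1786 BTU/h

0.7938/3.518 = 0.22564
0.7608/0.1484 = 5.1267
R_total = 0.72 + 0.22564 + 55.93 + 5.1267 + 0.16 = 62.162 ft²·°F·h/BTU
Q = A·ΔT/R = 1471 × (71.94 − (-3.552)) / 62.162 = 1786.4 BTU/h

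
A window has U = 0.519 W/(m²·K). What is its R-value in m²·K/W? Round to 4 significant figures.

R = 1/U = 1/0.519 = 1.9268

1.927 m²·K/W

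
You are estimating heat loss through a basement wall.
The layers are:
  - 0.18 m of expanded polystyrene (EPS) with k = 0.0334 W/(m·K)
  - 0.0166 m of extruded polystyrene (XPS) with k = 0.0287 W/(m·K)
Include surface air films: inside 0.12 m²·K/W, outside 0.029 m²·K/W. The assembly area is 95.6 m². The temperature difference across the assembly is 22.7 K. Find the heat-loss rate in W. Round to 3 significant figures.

355 W

0.18/0.0334 = 5.389
0.0166/0.0287 = 0.5784
R_total = 0.12 + 5.389 + 0.5784 + 0.029 = 6.117 m²·K/W
Q = A·ΔT/R = 95.6 × 22.7 / 6.117 = 354.8 W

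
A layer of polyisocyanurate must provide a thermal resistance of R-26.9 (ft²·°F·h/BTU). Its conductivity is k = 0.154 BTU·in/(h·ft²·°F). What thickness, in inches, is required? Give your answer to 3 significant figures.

L = R × k = 26.9 × 0.154 = 4.143 in

4.14 in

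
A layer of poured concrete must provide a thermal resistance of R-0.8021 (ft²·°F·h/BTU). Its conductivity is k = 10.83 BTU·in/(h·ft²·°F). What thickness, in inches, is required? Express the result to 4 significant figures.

L = R × k = 0.8021 × 10.83 = 8.6867 in

8.687 in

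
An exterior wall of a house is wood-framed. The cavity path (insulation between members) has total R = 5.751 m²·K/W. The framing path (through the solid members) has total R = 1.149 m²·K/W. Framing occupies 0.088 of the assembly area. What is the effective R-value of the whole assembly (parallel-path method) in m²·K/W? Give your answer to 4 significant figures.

4.252 m²·K/W

U_eff = 0.912/5.751 + 0.088/1.149 = 0.15858 + 0.076588 = 0.23517
R_eff = 1/U_eff = 4.2523 m²·K/W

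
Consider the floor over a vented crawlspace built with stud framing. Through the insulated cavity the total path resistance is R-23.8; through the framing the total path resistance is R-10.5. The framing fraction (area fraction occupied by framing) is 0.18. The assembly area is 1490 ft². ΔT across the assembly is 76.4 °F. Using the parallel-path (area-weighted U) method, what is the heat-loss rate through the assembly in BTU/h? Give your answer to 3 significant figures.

5870 BTU/h

U_eff = 0.82/23.8 + 0.18/10.5 = 0.03445 + 0.01714 = 0.0516
R_eff = 1/U_eff = 19.38 ft²·°F·h/BTU
Q = 1490 × 76.4 / 19.38 = 5874 BTU/h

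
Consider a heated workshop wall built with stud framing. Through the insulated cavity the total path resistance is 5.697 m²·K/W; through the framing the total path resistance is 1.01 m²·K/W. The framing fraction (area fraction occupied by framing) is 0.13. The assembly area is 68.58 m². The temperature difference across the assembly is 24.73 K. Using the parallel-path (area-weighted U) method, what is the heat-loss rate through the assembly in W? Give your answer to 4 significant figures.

477.3 W

U_eff = 0.87/5.697 + 0.13/1.01 = 0.15271 + 0.12871 = 0.28142
R_eff = 1/U_eff = 3.5533 m²·K/W
Q = 68.58 × 24.73 / 3.5533 = 477.29 W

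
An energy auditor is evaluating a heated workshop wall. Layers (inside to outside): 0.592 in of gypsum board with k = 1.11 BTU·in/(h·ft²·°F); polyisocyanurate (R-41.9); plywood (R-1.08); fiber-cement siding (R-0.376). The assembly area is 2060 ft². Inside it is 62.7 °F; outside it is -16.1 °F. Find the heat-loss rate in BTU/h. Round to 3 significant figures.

0.592/1.11 = 0.5333
R_total = 0.5333 + 41.9 + 1.08 + 0.376 = 43.89 ft²·°F·h/BTU
Q = A·ΔT/R = 2060 × (62.7 − (-16.1)) / 43.89 = 3699 BTU/h

3700 BTU/h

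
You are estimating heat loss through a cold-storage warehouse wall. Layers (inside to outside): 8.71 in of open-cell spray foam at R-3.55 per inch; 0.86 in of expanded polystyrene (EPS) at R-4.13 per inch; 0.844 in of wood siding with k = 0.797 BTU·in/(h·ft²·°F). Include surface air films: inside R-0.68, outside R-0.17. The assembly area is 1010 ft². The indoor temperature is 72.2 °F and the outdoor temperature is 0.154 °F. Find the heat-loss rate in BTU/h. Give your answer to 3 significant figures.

8.71 × 3.55 = 30.92
0.86 × 4.13 = 3.552
0.844/0.797 = 1.059
R_total = 0.68 + 30.92 + 3.552 + 1.059 + 0.17 = 36.38 ft²·°F·h/BTU
Q = A·ΔT/R = 1010 × (72.2 − 0.154) / 36.38 = 2000 BTU/h

2000 BTU/h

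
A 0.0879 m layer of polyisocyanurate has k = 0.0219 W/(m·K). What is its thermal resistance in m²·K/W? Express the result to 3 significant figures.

R = L/k = 0.0879/0.0219 = 4.014 m²·K/W

4.01 m²·K/W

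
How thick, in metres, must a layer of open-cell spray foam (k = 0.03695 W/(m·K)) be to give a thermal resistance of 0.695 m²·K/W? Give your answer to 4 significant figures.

0.02568 m

L = R·k = 0.695 × 0.03695 = 0.02568 m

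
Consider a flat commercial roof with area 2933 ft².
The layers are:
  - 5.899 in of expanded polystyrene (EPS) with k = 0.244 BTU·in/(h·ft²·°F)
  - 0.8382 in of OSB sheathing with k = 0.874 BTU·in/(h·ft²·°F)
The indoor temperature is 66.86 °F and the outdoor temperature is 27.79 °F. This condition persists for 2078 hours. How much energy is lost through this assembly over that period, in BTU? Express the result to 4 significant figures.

5.899/0.244 = 24.176
0.8382/0.874 = 0.95904
R_total = 24.176 + 0.95904 = 25.135 ft²·°F·h/BTU
Q = 2933 × (66.86 − 27.79) / 25.135 = 4559 BTU/h
E = 4559 × 2078 = 9473700 BTU

9474000 BTU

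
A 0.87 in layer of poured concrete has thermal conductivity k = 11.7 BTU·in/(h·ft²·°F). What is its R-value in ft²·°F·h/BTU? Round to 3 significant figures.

0.0744 ft²·°F·h/BTU

R = L/k = 0.87/11.7 = 0.07436 ft²·°F·h/BTU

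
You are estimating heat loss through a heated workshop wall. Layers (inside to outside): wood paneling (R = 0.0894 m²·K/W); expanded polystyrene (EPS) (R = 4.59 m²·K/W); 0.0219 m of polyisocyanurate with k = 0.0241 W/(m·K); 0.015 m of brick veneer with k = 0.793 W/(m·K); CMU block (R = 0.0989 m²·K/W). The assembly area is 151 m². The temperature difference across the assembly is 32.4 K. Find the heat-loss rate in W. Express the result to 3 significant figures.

0.0219/0.0241 = 0.9087
0.015/0.793 = 0.01892
R_total = 0.0894 + 4.59 + 0.9087 + 0.01892 + 0.0989 = 5.706 m²·K/W
Q = A·ΔT/R = 151 × 32.4 / 5.706 = 857.4 W

857 W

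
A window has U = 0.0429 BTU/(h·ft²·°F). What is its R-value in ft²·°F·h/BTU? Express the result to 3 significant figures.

R = 1/U = 1/0.0429 = 23.31

23.3 ft²·°F·h/BTU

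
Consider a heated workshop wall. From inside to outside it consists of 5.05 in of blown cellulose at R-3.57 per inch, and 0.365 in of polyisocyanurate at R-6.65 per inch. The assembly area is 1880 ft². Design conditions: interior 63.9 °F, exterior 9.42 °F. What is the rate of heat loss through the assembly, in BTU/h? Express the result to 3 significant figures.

5.05 × 3.57 = 18.03
0.365 × 6.65 = 2.427
R_total = 18.03 + 2.427 = 20.46 ft²·°F·h/BTU
Q = A·ΔT/R = 1880 × (63.9 − 9.42) / 20.46 = 5007 BTU/h

5010 BTU/h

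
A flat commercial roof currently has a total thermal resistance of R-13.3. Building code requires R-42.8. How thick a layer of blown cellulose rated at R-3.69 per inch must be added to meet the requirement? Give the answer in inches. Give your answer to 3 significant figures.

ΔR = 42.8 − 13.3 = 29.5 ft²·°F·h/BTU
L = ΔR / (R/in) = 29.5/3.69 = 7.995 in

7.99 in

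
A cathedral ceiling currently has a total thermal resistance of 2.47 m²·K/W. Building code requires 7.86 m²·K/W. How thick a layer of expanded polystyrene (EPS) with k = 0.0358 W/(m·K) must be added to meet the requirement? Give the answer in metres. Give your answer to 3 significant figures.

0.193 m

ΔR = 7.86 − 2.47 = 5.39 m²·K/W
L = ΔR × k = 5.39 × 0.0358 = 0.193 m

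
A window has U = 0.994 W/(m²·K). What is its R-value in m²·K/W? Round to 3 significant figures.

R = 1/U = 1/0.994 = 1.006

1.01 m²·K/W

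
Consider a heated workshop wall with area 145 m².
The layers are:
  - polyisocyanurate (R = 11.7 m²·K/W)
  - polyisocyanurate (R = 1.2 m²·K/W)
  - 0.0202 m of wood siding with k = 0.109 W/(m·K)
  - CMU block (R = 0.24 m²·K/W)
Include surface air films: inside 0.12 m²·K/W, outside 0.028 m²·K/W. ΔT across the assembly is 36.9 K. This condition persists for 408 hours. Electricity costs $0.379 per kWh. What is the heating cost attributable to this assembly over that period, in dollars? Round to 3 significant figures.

0.0202/0.109 = 0.1853
R_total = 0.12 + 11.7 + 1.2 + 0.1853 + 0.24 + 0.028 = 13.47 m²·K/W
Q = 145 × 36.9 / 13.47 = 397.1 W
E = 397.1 W × 408 h / 1000 = 162 kWh
Cost = 162 × 0.379 = $61.41

61.4 dollars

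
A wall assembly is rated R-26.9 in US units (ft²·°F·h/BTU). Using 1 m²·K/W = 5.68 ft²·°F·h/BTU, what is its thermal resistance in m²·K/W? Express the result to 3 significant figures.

4.74 m²·K/W

R_SI = 26.9/5.68 = 4.736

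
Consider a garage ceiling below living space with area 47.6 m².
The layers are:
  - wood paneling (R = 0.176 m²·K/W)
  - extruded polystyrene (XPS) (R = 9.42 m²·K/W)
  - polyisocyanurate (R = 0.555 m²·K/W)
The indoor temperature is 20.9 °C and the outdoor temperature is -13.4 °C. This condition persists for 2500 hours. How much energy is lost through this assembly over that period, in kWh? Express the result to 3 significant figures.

402 kWh

R_total = 0.176 + 9.42 + 0.555 = 10.15 m²·K/W
Q = 47.6 × (20.9 − (-13.4)) / 10.15 = 160.8 W
E = 160.8 W × 2500 h / 1000 = 402.1 kWh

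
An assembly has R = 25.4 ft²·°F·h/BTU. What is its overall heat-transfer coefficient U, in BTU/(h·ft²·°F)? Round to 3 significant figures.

0.0394 BTU/(h·ft²·°F)

U = 1/R = 1/25.4 = 0.03937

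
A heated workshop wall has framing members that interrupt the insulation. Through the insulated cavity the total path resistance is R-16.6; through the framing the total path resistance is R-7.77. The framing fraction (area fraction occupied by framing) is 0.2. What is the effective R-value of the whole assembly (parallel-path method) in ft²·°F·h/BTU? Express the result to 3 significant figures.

13.5 ft²·°F·h/BTU

U_eff = 0.8/16.6 + 0.2/7.77 = 0.04819 + 0.02574 = 0.07393
R_eff = 1/U_eff = 13.53 ft²·°F·h/BTU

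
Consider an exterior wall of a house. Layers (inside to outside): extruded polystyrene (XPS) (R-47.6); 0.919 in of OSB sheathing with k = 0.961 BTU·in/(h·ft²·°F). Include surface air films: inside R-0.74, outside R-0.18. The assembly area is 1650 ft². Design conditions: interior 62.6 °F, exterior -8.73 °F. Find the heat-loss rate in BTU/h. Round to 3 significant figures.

2380 BTU/h

0.919/0.961 = 0.9563
R_total = 0.74 + 47.6 + 0.9563 + 0.18 = 49.48 ft²·°F·h/BTU
Q = A·ΔT/R = 1650 × (62.6 − (-8.73)) / 49.48 = 2379 BTU/h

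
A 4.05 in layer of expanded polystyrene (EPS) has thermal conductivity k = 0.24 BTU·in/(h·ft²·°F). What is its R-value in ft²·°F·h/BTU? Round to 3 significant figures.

16.9 ft²·°F·h/BTU

R = L/k = 4.05/0.24 = 16.88 ft²·°F·h/BTU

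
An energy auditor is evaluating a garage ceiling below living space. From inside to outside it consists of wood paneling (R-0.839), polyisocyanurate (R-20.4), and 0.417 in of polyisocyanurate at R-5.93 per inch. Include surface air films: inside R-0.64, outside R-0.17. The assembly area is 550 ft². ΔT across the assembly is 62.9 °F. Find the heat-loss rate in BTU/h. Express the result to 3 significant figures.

0.417 × 5.93 = 2.473
R_total = 0.64 + 0.839 + 20.4 + 2.473 + 0.17 = 24.52 ft²·°F·h/BTU
Q = A·ΔT/R = 550 × 62.9 / 24.52 = 1411 BTU/h

1410 BTU/h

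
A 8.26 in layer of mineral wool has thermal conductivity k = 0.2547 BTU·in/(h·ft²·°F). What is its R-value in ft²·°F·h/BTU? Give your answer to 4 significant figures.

R = L/k = 8.26/0.2547 = 32.43 ft²·°F·h/BTU

32.43 ft²·°F·h/BTU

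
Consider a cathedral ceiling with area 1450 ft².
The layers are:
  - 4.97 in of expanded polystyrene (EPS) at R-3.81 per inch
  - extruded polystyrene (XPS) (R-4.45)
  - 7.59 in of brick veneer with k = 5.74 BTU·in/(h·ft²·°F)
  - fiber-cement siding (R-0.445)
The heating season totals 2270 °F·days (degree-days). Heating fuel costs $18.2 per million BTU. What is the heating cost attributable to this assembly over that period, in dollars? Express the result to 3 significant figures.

4.97 × 3.81 = 18.94
7.59/5.74 = 1.322
R_total = 18.94 + 4.45 + 1.322 + 0.445 = 25.15 ft²·°F·h/BTU
E = A × HDD × 24 / R = 1450 × 2270 × 24 / 25.15 = 3141000 BTU
Cost = 3141000/10⁶ × 18.2 = $57.16

57.2 dollars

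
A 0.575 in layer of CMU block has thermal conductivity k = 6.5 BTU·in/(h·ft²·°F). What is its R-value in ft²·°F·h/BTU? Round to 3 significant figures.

0.0885 ft²·°F·h/BTU

R = L/k = 0.575/6.5 = 0.08846 ft²·°F·h/BTU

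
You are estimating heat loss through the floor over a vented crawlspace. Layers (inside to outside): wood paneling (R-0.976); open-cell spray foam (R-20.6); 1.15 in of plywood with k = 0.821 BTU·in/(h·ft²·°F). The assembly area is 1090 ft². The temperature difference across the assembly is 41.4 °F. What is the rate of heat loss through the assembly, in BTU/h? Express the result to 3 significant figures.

1960 BTU/h

1.15/0.821 = 1.401
R_total = 0.976 + 20.6 + 1.401 = 22.98 ft²·°F·h/BTU
Q = A·ΔT/R = 1090 × 41.4 / 22.98 = 1964 BTU/h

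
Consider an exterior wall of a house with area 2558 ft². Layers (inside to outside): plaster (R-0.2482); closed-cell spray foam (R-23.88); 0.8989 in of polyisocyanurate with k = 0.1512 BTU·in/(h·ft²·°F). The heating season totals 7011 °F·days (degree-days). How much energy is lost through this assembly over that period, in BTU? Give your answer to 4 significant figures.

0.8989/0.1512 = 5.9451
R_total = 0.2482 + 23.88 + 5.9451 = 30.073 ft²·°F·h/BTU
E = A × HDD × 24 / R = 2558 × 7011 × 24 / 30.073 = 14312000 BTU

14310000 BTU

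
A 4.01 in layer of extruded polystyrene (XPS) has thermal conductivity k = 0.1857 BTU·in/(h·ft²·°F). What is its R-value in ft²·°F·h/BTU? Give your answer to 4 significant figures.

21.59 ft²·°F·h/BTU

R = L/k = 4.01/0.1857 = 21.594 ft²·°F·h/BTU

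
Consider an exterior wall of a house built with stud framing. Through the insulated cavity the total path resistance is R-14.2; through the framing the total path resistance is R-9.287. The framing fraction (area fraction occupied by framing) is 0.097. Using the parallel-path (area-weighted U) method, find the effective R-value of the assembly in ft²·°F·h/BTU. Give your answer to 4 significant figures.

U_eff = 0.903/14.2 + 0.097/9.287 = 0.063592 + 0.010445 = 0.074036
R_eff = 1/U_eff = 13.507 ft²·°F·h/BTU

13.51 ft²·°F·h/BTU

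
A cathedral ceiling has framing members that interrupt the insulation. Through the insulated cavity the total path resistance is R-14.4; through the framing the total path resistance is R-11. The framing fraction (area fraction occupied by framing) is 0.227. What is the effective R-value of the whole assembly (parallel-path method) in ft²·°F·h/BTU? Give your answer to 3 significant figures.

13.5 ft²·°F·h/BTU

U_eff = 0.773/14.4 + 0.227/11 = 0.05368 + 0.02064 = 0.07432
R_eff = 1/U_eff = 13.46 ft²·°F·h/BTU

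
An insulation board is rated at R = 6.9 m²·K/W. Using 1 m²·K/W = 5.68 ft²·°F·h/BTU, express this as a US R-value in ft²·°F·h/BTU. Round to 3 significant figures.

R_US = 6.9 × 5.68 = 39.19

39.2 ft²·°F·h/BTU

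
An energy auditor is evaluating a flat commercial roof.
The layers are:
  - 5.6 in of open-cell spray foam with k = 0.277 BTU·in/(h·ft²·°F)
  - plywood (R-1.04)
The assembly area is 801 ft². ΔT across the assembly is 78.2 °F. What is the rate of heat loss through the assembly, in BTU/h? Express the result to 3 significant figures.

5.6/0.277 = 20.22
R_total = 20.22 + 1.04 = 21.26 ft²·°F·h/BTU
Q = A·ΔT/R = 801 × 78.2 / 21.26 = 2947 BTU/h

2950 BTU/h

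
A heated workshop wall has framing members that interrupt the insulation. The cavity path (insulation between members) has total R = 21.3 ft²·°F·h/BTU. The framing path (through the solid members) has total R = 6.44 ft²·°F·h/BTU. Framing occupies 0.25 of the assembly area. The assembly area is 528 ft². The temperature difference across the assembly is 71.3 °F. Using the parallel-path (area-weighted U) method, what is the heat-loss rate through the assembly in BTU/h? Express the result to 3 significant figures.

2790 BTU/h

U_eff = 0.75/21.3 + 0.25/6.44 = 0.03521 + 0.03882 = 0.07403
R_eff = 1/U_eff = 13.51 ft²·°F·h/BTU
Q = 528 × 71.3 / 13.51 = 2787 BTU/h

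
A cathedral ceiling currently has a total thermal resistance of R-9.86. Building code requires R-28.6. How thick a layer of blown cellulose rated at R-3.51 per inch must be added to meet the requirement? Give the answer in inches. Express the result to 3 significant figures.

ΔR = 28.6 − 9.86 = 18.74 ft²·°F·h/BTU
L = ΔR / (R/in) = 18.74/3.51 = 5.339 in

5.34 in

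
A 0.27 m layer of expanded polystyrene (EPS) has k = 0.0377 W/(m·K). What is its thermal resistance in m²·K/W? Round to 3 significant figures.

7.16 m²·K/W

R = L/k = 0.27/0.0377 = 7.162 m²·K/W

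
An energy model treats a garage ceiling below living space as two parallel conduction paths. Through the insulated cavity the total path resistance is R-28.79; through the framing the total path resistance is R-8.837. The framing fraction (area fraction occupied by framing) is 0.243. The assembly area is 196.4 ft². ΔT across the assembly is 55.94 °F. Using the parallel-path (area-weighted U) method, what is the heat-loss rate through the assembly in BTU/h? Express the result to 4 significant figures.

U_eff = 0.757/28.79 + 0.243/8.837 = 0.026294 + 0.027498 = 0.053792
R_eff = 1/U_eff = 18.59 ft²·°F·h/BTU
Q = 196.4 × 55.94 / 18.59 = 590.99 BTU/h

591.0 BTU/h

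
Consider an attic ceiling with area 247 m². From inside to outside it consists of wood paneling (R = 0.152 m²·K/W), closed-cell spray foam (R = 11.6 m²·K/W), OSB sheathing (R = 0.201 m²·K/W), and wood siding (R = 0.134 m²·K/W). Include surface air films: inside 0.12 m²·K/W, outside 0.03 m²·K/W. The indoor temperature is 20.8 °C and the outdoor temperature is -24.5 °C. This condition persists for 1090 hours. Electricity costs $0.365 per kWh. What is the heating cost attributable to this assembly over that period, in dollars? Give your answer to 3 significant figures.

R_total = 0.12 + 0.152 + 11.6 + 0.201 + 0.134 + 0.03 = 12.24 m²·K/W
Q = 247 × (20.8 − (-24.5)) / 12.24 = 914.4 W
E = 914.4 W × 1090 h / 1000 = 996.7 kWh
Cost = 996.7 × 0.365 = $363.8

364 dollars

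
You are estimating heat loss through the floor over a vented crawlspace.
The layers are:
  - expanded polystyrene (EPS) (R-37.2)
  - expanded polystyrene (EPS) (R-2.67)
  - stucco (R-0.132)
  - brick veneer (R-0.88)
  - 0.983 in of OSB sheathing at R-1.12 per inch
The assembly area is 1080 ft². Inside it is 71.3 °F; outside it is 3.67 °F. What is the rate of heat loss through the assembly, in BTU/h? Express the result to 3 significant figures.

0.983 × 1.12 = 1.101
R_total = 37.2 + 2.67 + 0.132 + 0.88 + 1.101 = 41.98 ft²·°F·h/BTU
Q = A·ΔT/R = 1080 × (71.3 − 3.67) / 41.98 = 1740 BTU/h

1740 BTU/h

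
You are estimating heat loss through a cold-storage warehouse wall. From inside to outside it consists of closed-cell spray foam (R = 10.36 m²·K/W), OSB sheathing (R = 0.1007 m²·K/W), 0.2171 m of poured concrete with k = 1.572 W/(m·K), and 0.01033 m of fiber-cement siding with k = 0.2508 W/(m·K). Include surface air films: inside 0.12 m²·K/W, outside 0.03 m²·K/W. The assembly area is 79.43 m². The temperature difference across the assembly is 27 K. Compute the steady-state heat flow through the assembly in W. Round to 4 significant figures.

198.8 W

0.2171/1.572 = 0.1381
0.01033/0.2508 = 0.041188
R_total = 0.12 + 10.36 + 0.1007 + 0.1381 + 0.041188 + 0.03 = 10.79 m²·K/W
Q = A·ΔT/R = 79.43 × 27 / 10.79 = 198.76 W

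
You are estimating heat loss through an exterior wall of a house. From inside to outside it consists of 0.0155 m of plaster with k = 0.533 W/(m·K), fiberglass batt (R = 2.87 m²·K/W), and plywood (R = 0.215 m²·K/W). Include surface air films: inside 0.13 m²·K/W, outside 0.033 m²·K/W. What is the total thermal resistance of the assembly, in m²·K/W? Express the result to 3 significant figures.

3.28 m²·K/W

0.0155/0.533 = 0.02908
R_total = 0.13 + 0.02908 + 2.87 + 0.215 + 0.033 = 3.277 m²·K/W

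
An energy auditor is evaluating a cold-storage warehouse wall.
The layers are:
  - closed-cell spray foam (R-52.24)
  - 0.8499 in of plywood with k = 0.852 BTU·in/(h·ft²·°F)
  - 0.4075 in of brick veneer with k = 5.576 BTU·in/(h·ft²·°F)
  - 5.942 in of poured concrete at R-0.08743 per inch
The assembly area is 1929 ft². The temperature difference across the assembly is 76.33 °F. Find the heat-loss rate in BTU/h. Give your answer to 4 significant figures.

2735 BTU/h

0.8499/0.852 = 0.99754
0.4075/5.576 = 0.073081
5.942 × 0.08743 = 0.51951
R_total = 52.24 + 0.99754 + 0.073081 + 0.51951 = 53.83 ft²·°F·h/BTU
Q = A·ΔT/R = 1929 × 76.33 / 53.83 = 2735.3 BTU/h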